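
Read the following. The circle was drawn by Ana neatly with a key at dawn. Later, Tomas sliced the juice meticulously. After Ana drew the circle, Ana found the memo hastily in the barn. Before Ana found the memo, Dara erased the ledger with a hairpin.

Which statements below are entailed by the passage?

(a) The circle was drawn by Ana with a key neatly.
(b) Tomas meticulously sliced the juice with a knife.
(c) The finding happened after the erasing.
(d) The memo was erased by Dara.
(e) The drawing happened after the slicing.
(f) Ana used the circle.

(a) Entailed — dropping 'at dawn' leaves a sub-description the original still satisfies.
(b) Not entailed — 'with a knife' adds information not in the original event.
(c) Entailed — the narrative places the erasing before the finding.
(d) Not entailed — Dara erased the ledger, not the memo; the memo belongs to the finding event.
(e) Not entailed — the narrative places the drawing before the slicing, not after.
(f) Not entailed — the circle is the patient, not an instrument — Ana used a key.

(a), (c)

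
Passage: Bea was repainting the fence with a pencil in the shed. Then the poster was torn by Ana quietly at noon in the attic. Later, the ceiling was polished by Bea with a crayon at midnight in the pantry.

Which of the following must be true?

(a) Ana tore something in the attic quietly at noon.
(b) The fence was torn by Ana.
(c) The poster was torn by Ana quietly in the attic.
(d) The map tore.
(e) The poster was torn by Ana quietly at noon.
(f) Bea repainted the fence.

(a) Entailed — generalizing the patient leaves a sub-description the original still satisfies.
(b) Not entailed — Ana tore the poster, not the fence; the fence belongs to the repainting event.
(c) Entailed — this follows by dropping conjuncts from the tearing event's description.
(d) Not entailed — the poster is what tore, not the map.
(e) Entailed — dropping 'in the attic' leaves a sub-description the original still satisfies.
(f) Not entailed — 'was repainting' is progressive on an accomplishment; it does not entail the completed 'repainted'.

(a), (c), (e)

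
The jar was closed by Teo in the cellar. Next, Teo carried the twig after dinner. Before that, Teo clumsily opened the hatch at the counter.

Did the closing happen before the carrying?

The narrative orders the closing before the carrying.

yes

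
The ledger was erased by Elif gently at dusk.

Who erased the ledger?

Elif

'Elif' marks the agent of the erasing event.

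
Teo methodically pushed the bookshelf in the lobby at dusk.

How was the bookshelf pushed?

'methodically' marks the manner of the pushing event.

methodically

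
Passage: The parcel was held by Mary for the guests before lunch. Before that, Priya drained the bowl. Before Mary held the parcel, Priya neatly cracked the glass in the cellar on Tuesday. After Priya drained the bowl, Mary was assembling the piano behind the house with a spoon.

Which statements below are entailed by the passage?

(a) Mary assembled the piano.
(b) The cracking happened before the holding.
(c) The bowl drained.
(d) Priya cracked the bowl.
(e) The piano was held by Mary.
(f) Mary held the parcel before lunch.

(a) Not entailed — 'was assembling' is progressive on an accomplishment; it does not entail the completed 'assembled'.
(b) Entailed — the narrative places the cracking before the holding.
(c) Entailed — 'Priya drained the bowl' is causative; it entails the inchoative 'the bowl drained'.
(d) Not entailed — Priya cracked the glass, not the bowl; the bowl belongs to the draining event.
(e) Not entailed — Mary held the parcel, not the piano; the piano belongs to the assembling event.
(f) Entailed — every conjunct here is already in the original holding event.

(b), (c), (f)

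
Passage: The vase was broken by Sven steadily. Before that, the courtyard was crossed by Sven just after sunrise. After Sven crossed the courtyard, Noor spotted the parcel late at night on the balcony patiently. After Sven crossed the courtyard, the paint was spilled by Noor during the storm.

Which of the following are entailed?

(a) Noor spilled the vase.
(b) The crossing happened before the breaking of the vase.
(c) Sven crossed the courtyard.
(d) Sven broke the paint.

(a) Not entailed — Noor spilled the paint, not the vase; the vase belongs to the breaking event.
(b) Entailed — the narrative places the crossing before the breaking.
(c) Entailed — the original entails any weakening of itself; this just drops 'just after sunrise'.
(d) Not entailed — Sven broke the vase, not the paint; the paint belongs to the spilling event.

(b), (c)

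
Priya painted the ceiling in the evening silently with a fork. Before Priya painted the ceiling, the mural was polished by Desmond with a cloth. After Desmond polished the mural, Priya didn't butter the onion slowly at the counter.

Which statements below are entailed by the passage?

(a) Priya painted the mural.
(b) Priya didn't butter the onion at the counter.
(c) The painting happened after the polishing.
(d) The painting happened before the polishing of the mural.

(a) Not entailed — Priya painted the ceiling, not the mural; the mural belongs to the polishing event.
(b) Not entailed — dropping 'slowly' under negation is not valid — the original leaves open that Priya buttered the onion some other way.
(c) Entailed — the narrative places the polishing before the painting.
(d) Not entailed — the narrative places the polishing before the painting, not after.

(c)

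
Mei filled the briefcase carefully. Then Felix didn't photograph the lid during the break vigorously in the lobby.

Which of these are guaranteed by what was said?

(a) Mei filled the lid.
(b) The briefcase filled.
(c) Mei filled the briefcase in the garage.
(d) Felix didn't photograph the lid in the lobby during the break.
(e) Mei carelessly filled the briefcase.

(b)

(a) Not entailed — Mei filled the briefcase, not the lid; the lid belongs to the photographing event.
(b) Entailed — 'Mei filled the briefcase' is causative; it entails the inchoative 'the briefcase filled'.
(c) Not entailed — 'in the garage' adds information not in the original event.
(d) Not entailed — dropping 'vigorously' under negation is not valid — the original leaves open that Felix photographed the lid some other way.
(e) Not entailed — 'carelessly' adds a manner not in (and inconsistent with) the original.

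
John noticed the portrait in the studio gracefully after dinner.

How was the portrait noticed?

'gracefully' marks the manner of the noticing event.

gracefully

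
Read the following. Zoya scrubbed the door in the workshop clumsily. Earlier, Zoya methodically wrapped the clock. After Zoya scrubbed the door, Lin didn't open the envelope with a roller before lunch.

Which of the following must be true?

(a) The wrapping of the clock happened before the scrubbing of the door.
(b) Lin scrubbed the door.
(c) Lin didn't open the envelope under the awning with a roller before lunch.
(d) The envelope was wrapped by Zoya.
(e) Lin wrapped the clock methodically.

(a), (c)

(a) Entailed — the narrative places the wrapping before the scrubbing.
(b) Not entailed — the passage has Zoya scrubbing the door, not Lin.
(c) Entailed — under negation, adding a further restriction is entailed: if no such opening event occurred, none occurred under the awning either.
(d) Not entailed — Zoya wrapped the clock, not the envelope; the envelope belongs to the opening event.
(e) Not entailed — the passage has Zoya wrapping the clock, not Lin.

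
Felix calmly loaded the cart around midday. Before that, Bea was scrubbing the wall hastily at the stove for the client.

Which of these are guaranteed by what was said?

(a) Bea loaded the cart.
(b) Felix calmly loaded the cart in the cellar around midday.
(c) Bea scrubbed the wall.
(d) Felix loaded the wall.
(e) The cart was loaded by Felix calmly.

(c), (e)

(a) Not entailed — the passage has Felix loading the cart, not Bea.
(b) Not entailed — 'in the cellar' adds information not in the original event.
(c) Entailed — 'scrub' is an activity; 'was scrubbing' entails that some scrubbing happened, so 'scrubbed' holds.
(d) Not entailed — Felix loaded the cart, not the wall; the wall belongs to the scrubbing event.
(e) Entailed — the original entails any weakening of itself; this just drops 'around midday'.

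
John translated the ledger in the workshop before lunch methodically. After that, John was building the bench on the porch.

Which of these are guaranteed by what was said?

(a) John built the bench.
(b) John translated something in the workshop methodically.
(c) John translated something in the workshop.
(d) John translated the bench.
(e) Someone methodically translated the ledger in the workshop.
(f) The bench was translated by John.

(a) Not entailed — 'was building' is progressive on an accomplishment; it does not entail the completed 'built'.
(b) Entailed — this follows by dropping conjuncts from the translating event's description.
(c) Entailed — dropping 'before lunch', 'methodically' and generalizing the patient leaves a sub-description the original still satisfies.
(d) Not entailed — John translated the ledger, not the bench; the bench belongs to the building event.
(e) Entailed — this follows by dropping conjuncts from the translating event's description.
(f) Not entailed — John translated the ledger, not the bench; the bench belongs to the building event.

(b), (c), (e)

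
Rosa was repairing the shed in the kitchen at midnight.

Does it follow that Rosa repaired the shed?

no

'was repairing' is progressive; for an accomplishment like 'repair the shed', it doesn't entail completion.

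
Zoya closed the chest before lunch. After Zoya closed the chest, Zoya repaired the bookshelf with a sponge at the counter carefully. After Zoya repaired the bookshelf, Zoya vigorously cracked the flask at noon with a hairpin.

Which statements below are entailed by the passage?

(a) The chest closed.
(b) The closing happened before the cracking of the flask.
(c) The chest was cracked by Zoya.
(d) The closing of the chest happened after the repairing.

(a), (b)

(a) Entailed — 'Zoya closed the chest' is causative; it entails the inchoative 'the chest closed'.
(b) Entailed — the narrative places the closing before the cracking.
(c) Not entailed — Zoya cracked the flask, not the chest; the chest belongs to the closing event.
(d) Not entailed — the narrative places the closing before the repairing, not after.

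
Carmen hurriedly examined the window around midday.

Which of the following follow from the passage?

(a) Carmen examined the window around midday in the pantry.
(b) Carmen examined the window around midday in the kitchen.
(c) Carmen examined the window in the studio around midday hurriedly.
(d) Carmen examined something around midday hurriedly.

(a) Not entailed — 'in the pantry' adds information not in the original event.
(b) Not entailed — 'in the kitchen' adds information not in the original event.
(c) Not entailed — 'in the studio' adds information not in the original event.
(d) Entailed — generalizing the patient leaves a sub-description the original still satisfies.

(d)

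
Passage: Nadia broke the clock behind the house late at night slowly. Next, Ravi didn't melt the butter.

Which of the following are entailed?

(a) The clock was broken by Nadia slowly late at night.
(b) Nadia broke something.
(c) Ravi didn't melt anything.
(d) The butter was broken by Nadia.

(a), (b)

(a) Entailed — dropping 'behind the house' leaves a sub-description the original still satisfies.
(b) Entailed — every conjunct here is already in the original breaking event.
(c) Not entailed — the original only denies this specific event; Ravi may have melted something else.
(d) Not entailed — Nadia broke the clock, not the butter; the butter belongs to the melting event.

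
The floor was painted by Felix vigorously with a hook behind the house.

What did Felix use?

a hook

'with a hook' marks the instrument of the painting event.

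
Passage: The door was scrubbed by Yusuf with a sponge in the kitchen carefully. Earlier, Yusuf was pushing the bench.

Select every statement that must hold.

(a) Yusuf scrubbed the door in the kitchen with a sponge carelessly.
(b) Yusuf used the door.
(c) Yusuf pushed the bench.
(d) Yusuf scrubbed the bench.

(c)

(a) Not entailed — 'carelessly' adds a manner not in (and inconsistent with) the original.
(b) Not entailed — the door is the patient, not an instrument — Yusuf used a sponge.
(c) Entailed — 'push' is an activity; 'was pushing' entails that some pushing happened, so 'pushed' holds.
(d) Not entailed — Yusuf scrubbed the door, not the bench; the bench belongs to the pushing event.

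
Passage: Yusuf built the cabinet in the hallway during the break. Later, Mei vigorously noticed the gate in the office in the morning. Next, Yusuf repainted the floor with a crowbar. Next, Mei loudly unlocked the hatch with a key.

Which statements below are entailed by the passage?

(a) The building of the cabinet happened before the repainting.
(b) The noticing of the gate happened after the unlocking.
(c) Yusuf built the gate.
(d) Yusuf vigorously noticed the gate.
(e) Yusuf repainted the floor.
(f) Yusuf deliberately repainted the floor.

(a), (e)

(a) Entailed — the narrative places the building before the repainting.
(b) Not entailed — the narrative places the noticing before the unlocking, not after.
(c) Not entailed — Yusuf built the cabinet, not the gate; the gate belongs to the noticing event.
(d) Not entailed — the passage has Mei noticing the gate, not Yusuf.
(e) Entailed — dropping 'with a crowbar' leaves a sub-description the original still satisfies.
(f) Not entailed — 'deliberately' adds information not in the original event.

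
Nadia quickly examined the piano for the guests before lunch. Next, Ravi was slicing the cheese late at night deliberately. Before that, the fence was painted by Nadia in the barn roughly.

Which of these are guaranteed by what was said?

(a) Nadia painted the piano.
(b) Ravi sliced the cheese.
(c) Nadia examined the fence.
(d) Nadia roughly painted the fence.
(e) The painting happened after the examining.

(d)

(a) Not entailed — Nadia painted the fence, not the piano; the piano belongs to the examining event.
(b) Not entailed — 'was slicing' is progressive on an accomplishment; it does not entail the completed 'sliced'.
(c) Not entailed — Nadia examined the piano, not the fence; the fence belongs to the painting event.
(d) Entailed — every conjunct here is already in the original painting event.
(e) Not entailed — the narrative doesn't order the examining relative to the painting.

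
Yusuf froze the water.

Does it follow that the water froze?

'Yusuf froze the water' is the causative; it entails the inchoative 'the water froze'.

yes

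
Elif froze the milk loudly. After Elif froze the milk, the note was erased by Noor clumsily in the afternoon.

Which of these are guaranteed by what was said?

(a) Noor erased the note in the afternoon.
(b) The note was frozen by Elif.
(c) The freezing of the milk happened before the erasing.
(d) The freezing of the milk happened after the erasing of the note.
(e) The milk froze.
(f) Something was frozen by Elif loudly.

(a) Entailed — every conjunct here is already in the original erasing event.
(b) Not entailed — Elif froze the milk, not the note; the note belongs to the erasing event.
(c) Entailed — the narrative places the freezing before the erasing.
(d) Not entailed — the narrative places the freezing before the erasing, not after.
(e) Entailed — 'Elif froze the milk' is causative; it entails the inchoative 'the milk froze'.
(f) Entailed — every conjunct here is already in the original freezing event.

(a), (c), (e), (f)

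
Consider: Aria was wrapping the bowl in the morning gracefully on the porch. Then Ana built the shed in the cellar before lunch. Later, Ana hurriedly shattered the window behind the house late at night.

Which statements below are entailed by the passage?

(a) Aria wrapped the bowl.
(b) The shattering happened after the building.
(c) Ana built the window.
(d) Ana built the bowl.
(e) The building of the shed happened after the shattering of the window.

(b)

(a) Not entailed — 'was wrapping' is progressive on an accomplishment; it does not entail the completed 'wrapped'.
(b) Entailed — the narrative places the building before the shattering.
(c) Not entailed — Ana built the shed, not the window; the window belongs to the shattering event.
(d) Not entailed — Ana built the shed, not the bowl; the bowl belongs to the wrapping event.
(e) Not entailed — the narrative places the building before the shattering, not after.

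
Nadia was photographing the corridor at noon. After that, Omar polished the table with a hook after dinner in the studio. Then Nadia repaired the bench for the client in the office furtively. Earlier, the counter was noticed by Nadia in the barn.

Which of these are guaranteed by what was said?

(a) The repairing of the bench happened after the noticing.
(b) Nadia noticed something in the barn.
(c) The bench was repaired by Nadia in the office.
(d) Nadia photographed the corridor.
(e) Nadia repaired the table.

(a), (b), (c)

(a) Entailed — the narrative places the noticing before the repairing.
(b) Entailed — this follows by dropping conjuncts from the noticing event's description.
(c) Entailed — the original entails any weakening of itself; this just drops 'furtively', 'for the client'.
(d) Not entailed — 'was photographing' is progressive on an accomplishment; it does not entail the completed 'photographed'.
(e) Not entailed — Nadia repaired the bench, not the table; the table belongs to the polishing event.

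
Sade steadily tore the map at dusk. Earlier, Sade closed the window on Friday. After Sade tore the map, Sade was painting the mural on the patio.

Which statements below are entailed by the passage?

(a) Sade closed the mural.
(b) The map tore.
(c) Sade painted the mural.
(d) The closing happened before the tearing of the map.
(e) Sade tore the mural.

(a) Not entailed — Sade closed the window, not the mural; the mural belongs to the painting event.
(b) Entailed — 'Sade tore the map' is causative; it entails the inchoative 'the map tore'.
(c) Not entailed — 'was painting' is progressive on an accomplishment; it does not entail the completed 'painted'.
(d) Entailed — the narrative places the closing before the tearing.
(e) Not entailed — Sade tore the map, not the mural; the mural belongs to the painting event.

(b), (d)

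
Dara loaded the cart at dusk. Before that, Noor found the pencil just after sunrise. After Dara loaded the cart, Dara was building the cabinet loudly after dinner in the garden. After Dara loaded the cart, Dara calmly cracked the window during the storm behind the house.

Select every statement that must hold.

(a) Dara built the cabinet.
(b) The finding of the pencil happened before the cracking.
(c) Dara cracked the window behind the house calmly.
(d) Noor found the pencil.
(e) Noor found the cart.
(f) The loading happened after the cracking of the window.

(a) Not entailed — 'was building' is progressive on an accomplishment; it does not entail the completed 'built'.
(b) Entailed — the narrative places the finding before the cracking.
(c) Entailed — this follows by dropping conjuncts from the cracking event's description.
(d) Entailed — this follows by dropping conjuncts from the finding event's description.
(e) Not entailed — Noor found the pencil, not the cart; the cart belongs to the loading event.
(f) Not entailed — the narrative places the loading before the cracking, not after.

(b), (c), (d)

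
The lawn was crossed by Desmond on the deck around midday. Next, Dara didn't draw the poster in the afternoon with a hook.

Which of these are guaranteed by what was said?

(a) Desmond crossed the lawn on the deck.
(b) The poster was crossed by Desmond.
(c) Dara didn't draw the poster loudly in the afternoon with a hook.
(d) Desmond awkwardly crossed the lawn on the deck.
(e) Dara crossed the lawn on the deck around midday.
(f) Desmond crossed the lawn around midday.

(a), (c), (f)

(a) Entailed — this follows by dropping conjuncts from the crossing event's description.
(b) Not entailed — Desmond crossed the lawn, not the poster; the poster belongs to the drawing event.
(c) Entailed — under negation, adding a further restriction is entailed: if no such drawing event occurred, none occurred loudly either.
(d) Not entailed — 'awkwardly' adds information not in the original event.
(e) Not entailed — the passage has Desmond crossing the lawn, not Dara.
(f) Entailed — this follows by dropping conjuncts from the crossing event's description.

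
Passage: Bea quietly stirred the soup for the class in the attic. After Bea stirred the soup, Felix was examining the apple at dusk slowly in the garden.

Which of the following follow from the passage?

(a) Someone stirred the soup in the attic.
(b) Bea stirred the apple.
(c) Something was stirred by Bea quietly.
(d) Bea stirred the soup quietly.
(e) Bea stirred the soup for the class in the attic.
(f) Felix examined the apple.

(a), (c), (d), (e), (f)

(a) Entailed — this follows by dropping conjuncts from the stirring event's description.
(b) Not entailed — Bea stirred the soup, not the apple; the apple belongs to the examining event.
(c) Entailed — the original entails any weakening of itself; this just drops 'for the class', 'in the attic' and generalizes the patient.
(d) Entailed — this follows by dropping conjuncts from the stirring event's description.
(e) Entailed — dropping 'quietly' leaves a sub-description the original still satisfies.
(f) Entailed — 'examine' is an activity; 'was examining' entails that some examining happened, so 'examined' holds.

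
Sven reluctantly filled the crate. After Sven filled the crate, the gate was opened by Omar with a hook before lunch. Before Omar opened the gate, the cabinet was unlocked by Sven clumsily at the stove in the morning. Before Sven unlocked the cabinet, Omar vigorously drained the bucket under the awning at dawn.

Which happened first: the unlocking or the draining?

The connectives place the draining before the unlocking.

the draining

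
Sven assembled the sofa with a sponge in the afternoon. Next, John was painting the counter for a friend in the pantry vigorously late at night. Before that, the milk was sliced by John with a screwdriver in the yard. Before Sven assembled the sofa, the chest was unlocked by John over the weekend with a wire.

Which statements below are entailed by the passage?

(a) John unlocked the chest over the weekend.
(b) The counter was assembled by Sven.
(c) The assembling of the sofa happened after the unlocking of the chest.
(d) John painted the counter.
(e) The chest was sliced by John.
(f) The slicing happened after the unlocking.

(a), (c)

(a) Entailed — every conjunct here is already in the original unlocking event.
(b) Not entailed — Sven assembled the sofa, not the counter; the counter belongs to the painting event.
(c) Entailed — the narrative places the unlocking before the assembling.
(d) Not entailed — 'was painting' is progressive on an accomplishment; it does not entail the completed 'painted'.
(e) Not entailed — John sliced the milk, not the chest; the chest belongs to the unlocking event.
(f) Not entailed — the narrative doesn't order the unlocking relative to the slicing.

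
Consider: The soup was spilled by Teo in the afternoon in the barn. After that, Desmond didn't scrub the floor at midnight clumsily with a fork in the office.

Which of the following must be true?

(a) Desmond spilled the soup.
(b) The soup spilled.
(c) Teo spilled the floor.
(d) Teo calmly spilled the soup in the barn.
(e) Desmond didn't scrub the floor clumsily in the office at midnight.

(a) Not entailed — the passage has Teo spilling the soup, not Desmond.
(b) Entailed — 'Teo spilled the soup' is causative; it entails the inchoative 'the soup spilled'.
(c) Not entailed — Teo spilled the soup, not the floor; the floor belongs to the scrubbing event.
(d) Not entailed — 'calmly' adds information not in the original event.
(e) Not entailed — dropping 'with a fork' under negation is not valid — the original leaves open that Desmond scrubbed the floor some other way.

(b)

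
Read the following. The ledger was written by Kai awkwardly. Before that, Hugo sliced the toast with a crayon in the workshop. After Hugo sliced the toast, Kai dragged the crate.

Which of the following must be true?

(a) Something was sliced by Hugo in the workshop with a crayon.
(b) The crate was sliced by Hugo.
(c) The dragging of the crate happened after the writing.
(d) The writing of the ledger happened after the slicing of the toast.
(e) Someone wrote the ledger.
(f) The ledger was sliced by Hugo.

(a), (d), (e)

(a) Entailed — the original entails any weakening of itself; this just generalizes the patient.
(b) Not entailed — Hugo sliced the toast, not the crate; the crate belongs to the dragging event.
(c) Not entailed — the narrative doesn't order the writing relative to the dragging.
(d) Entailed — the narrative places the slicing before the writing.
(e) Entailed — every conjunct here is already in the original writing event.
(f) Not entailed — Hugo sliced the toast, not the ledger; the ledger belongs to the writing event.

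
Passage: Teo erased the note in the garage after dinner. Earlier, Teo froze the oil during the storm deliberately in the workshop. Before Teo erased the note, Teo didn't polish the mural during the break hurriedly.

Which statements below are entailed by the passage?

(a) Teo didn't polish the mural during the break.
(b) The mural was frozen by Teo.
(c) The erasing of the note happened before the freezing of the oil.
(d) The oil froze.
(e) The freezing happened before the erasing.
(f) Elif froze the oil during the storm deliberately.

(a) Not entailed — dropping 'hurriedly' under negation is not valid — the original leaves open that Teo polished the mural some other way.
(b) Not entailed — Teo froze the oil, not the mural; the mural belongs to the polishing event.
(c) Not entailed — the narrative places the freezing before the erasing, not after.
(d) Entailed — 'Teo froze the oil' is causative; it entails the inchoative 'the oil froze'.
(e) Entailed — the narrative places the freezing before the erasing.
(f) Not entailed — the passage has Teo freezing the oil, not Elif.

(d), (e)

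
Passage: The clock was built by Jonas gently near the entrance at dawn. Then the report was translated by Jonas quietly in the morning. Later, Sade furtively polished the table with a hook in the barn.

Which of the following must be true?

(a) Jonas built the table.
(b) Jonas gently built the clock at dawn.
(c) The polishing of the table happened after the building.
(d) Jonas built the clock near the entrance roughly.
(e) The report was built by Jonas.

(b), (c)

(a) Not entailed — Jonas built the clock, not the table; the table belongs to the polishing event.
(b) Entailed — every conjunct here is already in the original building event.
(c) Entailed — the narrative places the building before the polishing.
(d) Not entailed — 'roughly' adds a manner not in (and inconsistent with) the original.
(e) Not entailed — Jonas built the clock, not the report; the report belongs to the translating event.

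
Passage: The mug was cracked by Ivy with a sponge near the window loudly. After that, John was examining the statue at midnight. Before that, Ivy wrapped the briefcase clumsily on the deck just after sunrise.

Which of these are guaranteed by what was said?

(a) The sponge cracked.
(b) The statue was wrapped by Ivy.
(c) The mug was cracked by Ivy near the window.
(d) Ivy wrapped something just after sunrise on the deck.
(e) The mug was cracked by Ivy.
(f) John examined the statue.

(a) Not entailed — the mug is what cracked, not the sponge.
(b) Not entailed — Ivy wrapped the briefcase, not the statue; the statue belongs to the examining event.
(c) Entailed — dropping 'with a sponge', 'loudly' leaves a sub-description the original still satisfies.
(d) Entailed — this follows by dropping conjuncts from the wrapping event's description.
(e) Entailed — every conjunct here is already in the original cracking event.
(f) Entailed — 'examine' is an activity; 'was examining' entails that some examining happened, so 'examined' holds.

(c), (d), (e), (f)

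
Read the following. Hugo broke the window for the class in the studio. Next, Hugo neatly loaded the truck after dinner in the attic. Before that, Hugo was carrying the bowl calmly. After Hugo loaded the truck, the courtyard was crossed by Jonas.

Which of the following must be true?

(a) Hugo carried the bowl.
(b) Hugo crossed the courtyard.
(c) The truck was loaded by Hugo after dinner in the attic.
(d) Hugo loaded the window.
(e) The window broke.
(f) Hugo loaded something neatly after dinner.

(a), (c), (e), (f)

(a) Entailed — 'carry' is an activity; 'was carrying' entails that some carrying happened, so 'carried' holds.
(b) Not entailed — the passage has Jonas crossing the courtyard, not Hugo.
(c) Entailed — the original entails any weakening of itself; this just drops 'neatly'.
(d) Not entailed — Hugo loaded the truck, not the window; the window belongs to the breaking event.
(e) Entailed — 'Hugo broke the window' is causative; it entails the inchoative 'the window broke'.
(f) Entailed — dropping 'in the attic' and generalizing the patient leaves a sub-description the original still satisfies.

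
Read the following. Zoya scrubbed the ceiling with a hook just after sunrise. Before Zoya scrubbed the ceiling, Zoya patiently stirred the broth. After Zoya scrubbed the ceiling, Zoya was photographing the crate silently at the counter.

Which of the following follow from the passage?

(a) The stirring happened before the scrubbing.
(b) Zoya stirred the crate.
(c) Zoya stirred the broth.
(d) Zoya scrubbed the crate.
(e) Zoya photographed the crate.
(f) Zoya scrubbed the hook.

(a), (c)

(a) Entailed — the narrative places the stirring before the scrubbing.
(b) Not entailed — Zoya stirred the broth, not the crate; the crate belongs to the photographing event.
(c) Entailed — the original entails any weakening of itself; this just drops 'patiently'.
(d) Not entailed — Zoya scrubbed the ceiling, not the crate; the crate belongs to the photographing event.
(e) Not entailed — 'was photographing' is progressive on an accomplishment; it does not entail the completed 'photographed'.
(f) Not entailed — the hook is the instrument, not what was scrubbed.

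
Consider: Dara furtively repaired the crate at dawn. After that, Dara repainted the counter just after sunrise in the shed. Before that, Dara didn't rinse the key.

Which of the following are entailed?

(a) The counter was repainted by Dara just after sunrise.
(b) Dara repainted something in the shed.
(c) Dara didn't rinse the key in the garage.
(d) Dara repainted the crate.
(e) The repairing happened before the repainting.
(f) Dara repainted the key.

(a), (b), (c), (e)

(a) Entailed — every conjunct here is already in the original repainting event.
(b) Entailed — the original entails any weakening of itself; this just drops 'just after sunrise' and generalizes the patient.
(c) Entailed — under negation, adding a further restriction is entailed: if no such rinsing event occurred, none occurred in the garage either.
(d) Not entailed — Dara repainted the counter, not the crate; the crate belongs to the repairing event.
(e) Entailed — the narrative places the repairing before the repainting.
(f) Not entailed — Dara repainted the counter, not the key; the key belongs to the rinsing event.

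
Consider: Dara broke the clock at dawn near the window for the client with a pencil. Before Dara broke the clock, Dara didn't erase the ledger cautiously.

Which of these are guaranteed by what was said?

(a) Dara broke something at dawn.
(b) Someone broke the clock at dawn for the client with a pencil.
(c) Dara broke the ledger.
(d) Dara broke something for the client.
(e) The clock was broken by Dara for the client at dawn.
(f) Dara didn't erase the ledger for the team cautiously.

(a) Entailed — this follows by dropping conjuncts from the breaking event's description.
(b) Entailed — dropping 'near the window' and generalizing the agent leaves a sub-description the original still satisfies.
(c) Not entailed — Dara broke the clock, not the ledger; the ledger belongs to the erasing event.
(d) Entailed — every conjunct here is already in the original breaking event.
(e) Entailed — this follows by dropping conjuncts from the breaking event's description.
(f) Entailed — under negation, adding a further restriction is entailed: if no such erasing event occurred, none occurred for the team either.

(a), (b), (d), (e), (f)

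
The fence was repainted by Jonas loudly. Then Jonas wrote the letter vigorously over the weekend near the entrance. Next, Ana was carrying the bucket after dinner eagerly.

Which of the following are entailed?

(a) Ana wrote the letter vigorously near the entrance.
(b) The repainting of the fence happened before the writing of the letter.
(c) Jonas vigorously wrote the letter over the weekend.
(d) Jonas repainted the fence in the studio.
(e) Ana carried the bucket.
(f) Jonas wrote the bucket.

(b), (c), (e)

(a) Not entailed — the passage has Jonas writing the letter, not Ana.
(b) Entailed — the narrative places the repainting before the writing.
(c) Entailed — this follows by dropping conjuncts from the writing event's description.
(d) Not entailed — 'in the studio' adds information not in the original event.
(e) Entailed — 'carry' is an activity; 'was carrying' entails that some carrying happened, so 'carried' holds.
(f) Not entailed — Jonas wrote the letter, not the bucket; the bucket belongs to the carrying event.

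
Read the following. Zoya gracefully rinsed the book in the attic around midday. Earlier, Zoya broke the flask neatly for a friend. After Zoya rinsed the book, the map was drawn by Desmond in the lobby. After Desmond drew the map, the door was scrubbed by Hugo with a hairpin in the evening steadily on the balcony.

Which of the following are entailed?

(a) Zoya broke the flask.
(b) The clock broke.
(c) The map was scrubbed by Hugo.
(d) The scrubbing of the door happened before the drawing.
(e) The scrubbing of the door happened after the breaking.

(a), (e)

(a) Entailed — every conjunct here is already in the original breaking event.
(b) Not entailed — the flask is what broke, not the clock.
(c) Not entailed — Hugo scrubbed the door, not the map; the map belongs to the drawing event.
(d) Not entailed — the narrative places the drawing before the scrubbing, not after.
(e) Entailed — the narrative places the breaking before the scrubbing.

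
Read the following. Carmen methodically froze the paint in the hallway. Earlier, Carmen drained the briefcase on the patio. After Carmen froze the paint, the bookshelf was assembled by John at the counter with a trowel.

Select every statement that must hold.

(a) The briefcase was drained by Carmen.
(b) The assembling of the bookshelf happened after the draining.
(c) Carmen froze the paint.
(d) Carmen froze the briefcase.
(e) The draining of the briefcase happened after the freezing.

(a), (b), (c)

(a) Entailed — dropping 'on the patio' leaves a sub-description the original still satisfies.
(b) Entailed — the narrative places the draining before the assembling.
(c) Entailed — the original entails any weakening of itself; this just drops 'methodically', 'in the hallway'.
(d) Not entailed — Carmen froze the paint, not the briefcase; the briefcase belongs to the draining event.
(e) Not entailed — the narrative places the draining before the freezing, not after.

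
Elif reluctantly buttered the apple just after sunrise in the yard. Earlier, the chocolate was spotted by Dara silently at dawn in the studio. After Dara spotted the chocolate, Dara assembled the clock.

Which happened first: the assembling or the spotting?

the spotting

The connectives place the spotting before the assembling.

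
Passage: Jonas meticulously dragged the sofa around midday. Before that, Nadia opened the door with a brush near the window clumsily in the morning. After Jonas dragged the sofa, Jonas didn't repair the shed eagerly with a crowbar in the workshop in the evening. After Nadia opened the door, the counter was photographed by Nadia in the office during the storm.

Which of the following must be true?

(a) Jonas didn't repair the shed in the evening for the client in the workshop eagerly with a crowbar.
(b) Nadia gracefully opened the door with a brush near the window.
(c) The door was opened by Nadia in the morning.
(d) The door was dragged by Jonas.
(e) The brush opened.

(a) Entailed — under negation, adding a further restriction is entailed: if no such repairing event occurred, none occurred for the client either.
(b) Not entailed — 'gracefully' adds a manner not in (and inconsistent with) the original.
(c) Entailed — dropping 'near the window', 'clumsily', 'with a brush' leaves a sub-description the original still satisfies.
(d) Not entailed — Jonas dragged the sofa, not the door; the door belongs to the opening event.
(e) Not entailed — the door is what opened, not the brush.

(a), (c)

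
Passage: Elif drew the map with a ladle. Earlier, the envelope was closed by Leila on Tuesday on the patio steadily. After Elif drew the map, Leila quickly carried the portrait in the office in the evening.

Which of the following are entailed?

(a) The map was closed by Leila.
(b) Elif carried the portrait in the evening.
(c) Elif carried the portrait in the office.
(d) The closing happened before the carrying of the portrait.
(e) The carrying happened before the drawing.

(a) Not entailed — Leila closed the envelope, not the map; the map belongs to the drawing event.
(b) Not entailed — the passage has Leila carrying the portrait, not Elif.
(c) Not entailed — the passage has Leila carrying the portrait, not Elif.
(d) Entailed — the narrative places the closing before the carrying.
(e) Not entailed — the narrative places the drawing before the carrying, not after.

(d)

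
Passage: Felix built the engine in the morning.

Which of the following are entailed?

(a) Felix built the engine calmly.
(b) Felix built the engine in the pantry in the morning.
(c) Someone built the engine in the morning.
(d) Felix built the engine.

(c), (d)

(a) Not entailed — 'calmly' adds information not in the original event.
(b) Not entailed — 'in the pantry' adds information not in the original event.
(c) Entailed — generalizing the agent leaves a sub-description the original still satisfies.
(d) Entailed — every conjunct here is already in the original building event.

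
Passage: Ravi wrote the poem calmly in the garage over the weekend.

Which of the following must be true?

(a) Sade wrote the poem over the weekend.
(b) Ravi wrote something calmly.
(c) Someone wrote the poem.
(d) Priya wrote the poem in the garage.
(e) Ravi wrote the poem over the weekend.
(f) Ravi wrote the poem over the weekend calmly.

(b), (c), (e), (f)

(a) Not entailed — the passage has Ravi writing the poem, not Sade.
(b) Entailed — dropping 'in the garage', 'over the weekend' and generalizing the patient leaves a sub-description the original still satisfies.
(c) Entailed — the original entails any weakening of itself; this just drops 'in the garage', 'over the weekend', 'calmly' and generalizes the agent.
(d) Not entailed — the passage has Ravi writing the poem, not Priya.
(e) Entailed — the original entails any weakening of itself; this just drops 'in the garage', 'calmly'.
(f) Entailed — this follows by dropping conjuncts from the writing event's description.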